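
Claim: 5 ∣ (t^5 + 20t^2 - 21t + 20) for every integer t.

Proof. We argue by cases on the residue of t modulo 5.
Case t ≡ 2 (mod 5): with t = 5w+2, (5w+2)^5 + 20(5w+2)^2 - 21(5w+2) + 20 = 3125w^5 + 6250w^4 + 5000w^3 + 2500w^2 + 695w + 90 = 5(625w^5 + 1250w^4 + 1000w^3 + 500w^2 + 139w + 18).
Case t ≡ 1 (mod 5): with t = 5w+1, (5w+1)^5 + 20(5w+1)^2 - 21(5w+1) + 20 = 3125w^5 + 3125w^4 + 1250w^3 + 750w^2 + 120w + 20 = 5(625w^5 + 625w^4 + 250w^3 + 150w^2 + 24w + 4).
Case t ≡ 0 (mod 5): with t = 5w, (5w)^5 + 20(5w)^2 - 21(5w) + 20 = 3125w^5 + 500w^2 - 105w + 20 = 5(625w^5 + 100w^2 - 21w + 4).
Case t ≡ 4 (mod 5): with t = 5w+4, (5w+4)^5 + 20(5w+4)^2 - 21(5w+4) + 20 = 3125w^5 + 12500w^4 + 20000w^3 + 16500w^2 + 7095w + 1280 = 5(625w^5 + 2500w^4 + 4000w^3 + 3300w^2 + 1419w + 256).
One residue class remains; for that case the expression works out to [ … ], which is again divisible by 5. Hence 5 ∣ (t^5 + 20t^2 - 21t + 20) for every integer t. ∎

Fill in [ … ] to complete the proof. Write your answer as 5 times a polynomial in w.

5(625w^5 + 1875w^4 + 2250w^3 + 1450w^2 + 504w + 76)

Only t ≡ 3 (mod 5) is unaccounted for. Put t = 5w+3:
(5w+3)^5 + 20(5w+3)^2 - 21(5w+3) + 20 expands to 3125w^5 + 9375w^4 + 11250w^3 + 7250w^2 + 2520w + 380,
and factoring out 5 leaves 5(625w^5 + 1875w^4 + 2250w^3 + 1450w^2 + 504w + 76).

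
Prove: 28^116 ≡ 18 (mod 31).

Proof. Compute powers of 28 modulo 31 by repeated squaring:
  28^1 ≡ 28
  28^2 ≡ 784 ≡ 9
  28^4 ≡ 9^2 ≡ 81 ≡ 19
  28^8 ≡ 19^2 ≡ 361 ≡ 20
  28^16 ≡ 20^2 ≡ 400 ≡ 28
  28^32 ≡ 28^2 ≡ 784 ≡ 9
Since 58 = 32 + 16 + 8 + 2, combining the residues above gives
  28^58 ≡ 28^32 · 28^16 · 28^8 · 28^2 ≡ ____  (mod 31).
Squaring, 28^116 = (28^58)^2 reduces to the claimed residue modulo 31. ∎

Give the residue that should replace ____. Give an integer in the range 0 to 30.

7

28^32 · 28^16 · 28^8 · 28^2 ≡ 9 · 28 · 20 · 9 = 45360.
45360 mod 31 = 7, so 28^58 ≡ 7 (mod 31).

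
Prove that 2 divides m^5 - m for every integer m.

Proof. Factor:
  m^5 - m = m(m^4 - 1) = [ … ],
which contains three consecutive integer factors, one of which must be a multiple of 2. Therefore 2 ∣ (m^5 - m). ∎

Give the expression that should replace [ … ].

(m - 1)m(m + 1)(m^2 + 1)

m^4 - 1 = (m^2 - 1)(m^2 + 1), and m^2 - 1 = (m-1)(m+1).
So m(m^4 - 1) = (m - 1)m(m + 1)(m^2 + 1).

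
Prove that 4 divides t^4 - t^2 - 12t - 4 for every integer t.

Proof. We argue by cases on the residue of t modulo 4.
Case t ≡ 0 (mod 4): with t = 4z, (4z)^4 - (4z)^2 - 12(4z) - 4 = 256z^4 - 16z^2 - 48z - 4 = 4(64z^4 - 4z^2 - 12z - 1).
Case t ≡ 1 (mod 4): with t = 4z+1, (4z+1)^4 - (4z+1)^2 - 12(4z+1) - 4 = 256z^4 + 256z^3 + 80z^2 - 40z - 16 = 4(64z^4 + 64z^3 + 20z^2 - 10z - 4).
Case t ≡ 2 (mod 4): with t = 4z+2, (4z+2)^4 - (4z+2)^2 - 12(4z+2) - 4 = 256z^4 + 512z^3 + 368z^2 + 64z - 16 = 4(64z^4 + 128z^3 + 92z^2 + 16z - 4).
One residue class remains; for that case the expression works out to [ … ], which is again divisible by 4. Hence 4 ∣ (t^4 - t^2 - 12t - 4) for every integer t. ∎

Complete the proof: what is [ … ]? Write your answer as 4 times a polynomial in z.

Only t ≡ 3 (mod 4) is unaccounted for. Put t = 4z+3:
(4z+3)^4 - (4z+3)^2 - 12(4z+3) - 4 expands to 256z^4 + 768z^3 + 848z^2 + 360z + 32,
and factoring out 4 leaves 4(64z^4 + 192z^3 + 212z^2 + 90z + 8).

4(64z^4 + 192z^3 + 212z^2 + 90z + 8)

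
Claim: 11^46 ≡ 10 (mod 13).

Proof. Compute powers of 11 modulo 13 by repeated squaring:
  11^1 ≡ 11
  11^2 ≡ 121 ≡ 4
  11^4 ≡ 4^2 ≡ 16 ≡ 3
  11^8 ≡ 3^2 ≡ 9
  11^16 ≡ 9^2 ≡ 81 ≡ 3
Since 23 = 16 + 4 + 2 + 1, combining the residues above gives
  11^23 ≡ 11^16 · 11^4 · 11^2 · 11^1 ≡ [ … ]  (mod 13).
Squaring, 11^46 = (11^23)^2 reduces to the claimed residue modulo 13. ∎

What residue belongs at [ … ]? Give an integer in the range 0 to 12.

6

Multiply the listed residues: 3 · 3 · 4 · 11 = 9 → 36 → 396.
Reducing modulo 13: 396 = 30·13 + 6, so 11^23 ≡ 6.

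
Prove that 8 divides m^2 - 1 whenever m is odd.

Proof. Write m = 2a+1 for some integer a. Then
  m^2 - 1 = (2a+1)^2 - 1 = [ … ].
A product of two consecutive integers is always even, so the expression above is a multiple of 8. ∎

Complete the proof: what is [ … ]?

(2a+1)^2 - 1 = 4a^2 + 4a + 1 - 1 = 4a^2 + 4a = 4a(a+1).
Since a and a+1 are consecutive, a(a+1) is even, and 4·(even) is a multiple of 8.

4a(a + 1)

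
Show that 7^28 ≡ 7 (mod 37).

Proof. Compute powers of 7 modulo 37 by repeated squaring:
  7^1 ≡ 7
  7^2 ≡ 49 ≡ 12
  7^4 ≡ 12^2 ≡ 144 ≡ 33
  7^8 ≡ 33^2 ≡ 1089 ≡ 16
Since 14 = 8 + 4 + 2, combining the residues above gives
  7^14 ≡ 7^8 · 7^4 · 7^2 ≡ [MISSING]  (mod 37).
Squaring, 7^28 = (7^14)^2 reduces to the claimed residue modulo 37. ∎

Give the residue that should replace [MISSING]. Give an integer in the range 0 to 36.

9

Multiply the listed residues: 16 · 33 · 12 = 528 → 6336.
Reducing modulo 37: 6336 = 171·37 + 9, so 7^14 ≡ 9.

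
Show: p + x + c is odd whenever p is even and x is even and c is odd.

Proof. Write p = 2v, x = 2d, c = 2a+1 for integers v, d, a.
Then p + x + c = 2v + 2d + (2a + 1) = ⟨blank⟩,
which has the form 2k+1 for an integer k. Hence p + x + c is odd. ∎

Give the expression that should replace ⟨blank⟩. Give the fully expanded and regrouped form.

2(a + d + v) + 1

Expanding: 2v + 2d + (2a + 1) = 2a + 2d + 2v + 1.
Every term except the constant is even, so this is 2(a + d + v) + 1,
and a + d + v ∈ ℤ gives the required form.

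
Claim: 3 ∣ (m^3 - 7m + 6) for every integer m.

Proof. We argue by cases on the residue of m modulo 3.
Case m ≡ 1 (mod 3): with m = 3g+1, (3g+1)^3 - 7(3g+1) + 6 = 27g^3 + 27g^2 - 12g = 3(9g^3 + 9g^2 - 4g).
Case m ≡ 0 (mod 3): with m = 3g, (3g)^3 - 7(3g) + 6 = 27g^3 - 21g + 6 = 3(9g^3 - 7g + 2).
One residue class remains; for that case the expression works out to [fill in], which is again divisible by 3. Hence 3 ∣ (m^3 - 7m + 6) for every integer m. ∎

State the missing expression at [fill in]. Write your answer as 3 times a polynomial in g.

3(9g^3 + 18g^2 + 5g)

Only m ≡ 2 (mod 3) is unaccounted for. Put m = 3g+2:
(3g+2)^3 - 7(3g+2) + 6 expands to 27g^3 + 54g^2 + 15g,
and factoring out 3 leaves 3(9g^3 + 18g^2 + 5g).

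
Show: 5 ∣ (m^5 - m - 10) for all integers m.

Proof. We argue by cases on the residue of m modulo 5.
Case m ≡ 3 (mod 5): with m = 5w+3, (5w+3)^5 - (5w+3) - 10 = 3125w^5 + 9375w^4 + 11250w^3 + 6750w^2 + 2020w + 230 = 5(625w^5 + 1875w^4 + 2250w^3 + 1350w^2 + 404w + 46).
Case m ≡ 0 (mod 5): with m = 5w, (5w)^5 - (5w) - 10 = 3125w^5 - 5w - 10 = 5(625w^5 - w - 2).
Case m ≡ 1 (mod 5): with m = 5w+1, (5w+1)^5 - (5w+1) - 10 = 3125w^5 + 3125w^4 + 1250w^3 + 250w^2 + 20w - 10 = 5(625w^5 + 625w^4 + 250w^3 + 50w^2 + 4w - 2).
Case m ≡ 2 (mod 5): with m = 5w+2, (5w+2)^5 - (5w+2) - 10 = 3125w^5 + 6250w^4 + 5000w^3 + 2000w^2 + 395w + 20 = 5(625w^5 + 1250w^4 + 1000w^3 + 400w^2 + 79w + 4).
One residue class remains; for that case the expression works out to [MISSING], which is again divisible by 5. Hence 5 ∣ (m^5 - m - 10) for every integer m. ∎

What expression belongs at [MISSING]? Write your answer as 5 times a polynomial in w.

5(625w^5 + 2500w^4 + 4000w^3 + 3200w^2 + 1279w + 202)

Only m ≡ 4 (mod 5) is unaccounted for. Put m = 5w+4:
(5w+4)^5 - (5w+4) - 10 expands to 3125w^5 + 12500w^4 + 20000w^3 + 16000w^2 + 6395w + 1010,
and factoring out 5 leaves 5(625w^5 + 2500w^4 + 4000w^3 + 3200w^2 + 1279w + 202).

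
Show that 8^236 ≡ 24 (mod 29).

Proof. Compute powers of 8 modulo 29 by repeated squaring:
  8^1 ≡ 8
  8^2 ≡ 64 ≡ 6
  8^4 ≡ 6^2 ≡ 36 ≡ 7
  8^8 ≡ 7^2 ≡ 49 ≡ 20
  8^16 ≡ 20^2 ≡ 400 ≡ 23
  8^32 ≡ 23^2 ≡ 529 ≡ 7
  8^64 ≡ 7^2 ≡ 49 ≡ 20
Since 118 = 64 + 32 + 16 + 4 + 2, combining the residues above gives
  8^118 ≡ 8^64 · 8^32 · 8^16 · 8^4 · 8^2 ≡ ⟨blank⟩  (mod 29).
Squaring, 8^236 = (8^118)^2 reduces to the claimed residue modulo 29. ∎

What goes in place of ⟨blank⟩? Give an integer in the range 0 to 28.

8^64 · 8^32 · 8^16 · 8^4 · 8^2 ≡ 20 · 7 · 23 · 7 · 6 = 135240.
135240 mod 29 = 13, so 8^118 ≡ 13 (mod 29).

13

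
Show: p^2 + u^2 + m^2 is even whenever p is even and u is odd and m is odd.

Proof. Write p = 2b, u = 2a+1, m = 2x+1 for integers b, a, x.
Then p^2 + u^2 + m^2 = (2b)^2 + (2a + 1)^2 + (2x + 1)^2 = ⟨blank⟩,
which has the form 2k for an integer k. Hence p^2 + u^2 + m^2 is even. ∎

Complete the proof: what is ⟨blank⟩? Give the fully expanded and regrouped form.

(2b)^2 + (2a + 1)^2 + (2x + 1)^2 = 4a^2 + 4a + 4b^2 + 4x^2 + 4x + 2
= 2(2a^2 + 2a + 2b^2 + 2x^2 + 2x + 1).
Since 2a^2 + 2a + 2b^2 + 2x^2 + 2x + 1 is an integer, the sum of squares is of the form 2k for an integer k.

2(2a^2 + 2a + 2b^2 + 2x^2 + 2x + 1)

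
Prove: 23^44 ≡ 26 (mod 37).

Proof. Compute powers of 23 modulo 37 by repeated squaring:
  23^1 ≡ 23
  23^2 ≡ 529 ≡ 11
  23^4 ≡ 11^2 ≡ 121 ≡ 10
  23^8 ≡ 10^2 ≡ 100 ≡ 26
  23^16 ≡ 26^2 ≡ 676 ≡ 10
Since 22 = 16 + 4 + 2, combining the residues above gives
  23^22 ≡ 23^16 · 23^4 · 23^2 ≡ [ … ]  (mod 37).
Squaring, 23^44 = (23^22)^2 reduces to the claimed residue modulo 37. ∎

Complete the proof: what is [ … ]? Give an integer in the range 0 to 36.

23^16 · 23^4 · 23^2 ≡ 10 · 10 · 11 = 1100.
1100 mod 37 = 27, so 23^22 ≡ 27 (mod 37).

27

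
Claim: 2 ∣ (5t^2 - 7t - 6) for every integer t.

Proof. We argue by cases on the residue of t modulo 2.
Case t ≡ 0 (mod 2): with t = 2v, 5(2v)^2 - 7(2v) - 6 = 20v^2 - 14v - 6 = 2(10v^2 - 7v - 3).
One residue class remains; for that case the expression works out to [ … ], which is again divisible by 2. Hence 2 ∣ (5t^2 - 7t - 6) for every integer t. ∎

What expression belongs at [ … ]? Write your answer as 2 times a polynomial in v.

Only t ≡ 1 (mod 2) is unaccounted for. Put t = 2v+1:
5(2v+1)^2 - 7(2v+1) - 6 expands to 20v^2 + 6v - 8,
and factoring out 2 leaves 2(10v^2 + 3v - 4).

2(10v^2 + 3v - 4)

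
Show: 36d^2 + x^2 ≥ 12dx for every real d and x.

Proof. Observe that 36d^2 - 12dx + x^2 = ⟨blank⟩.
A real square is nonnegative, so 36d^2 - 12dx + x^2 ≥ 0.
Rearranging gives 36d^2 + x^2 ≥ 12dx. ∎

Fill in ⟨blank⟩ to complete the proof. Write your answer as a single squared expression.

(6d - x)^2

The leading and trailing coefficients are 6^2 and 1^2, and 12 = 2·6·1, so the trinomial is (6d - x)^2.
Hence 36d^2 - 12dx + x^2 ≥ 0.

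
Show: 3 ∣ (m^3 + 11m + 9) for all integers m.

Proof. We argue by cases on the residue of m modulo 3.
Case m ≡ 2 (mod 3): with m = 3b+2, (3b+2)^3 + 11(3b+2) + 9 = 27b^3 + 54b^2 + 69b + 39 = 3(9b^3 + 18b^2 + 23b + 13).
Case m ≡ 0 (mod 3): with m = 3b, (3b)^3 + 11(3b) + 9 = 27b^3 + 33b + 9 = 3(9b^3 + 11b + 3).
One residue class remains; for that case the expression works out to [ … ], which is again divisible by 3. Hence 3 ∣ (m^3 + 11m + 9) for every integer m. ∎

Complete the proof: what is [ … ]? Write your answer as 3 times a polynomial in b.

The residues treated are {2, 0}, so the missing case is m ≡ 1 (mod 3); write m = 3b+1.
Then (3b+1)^3 + 11(3b+1) + 9 = 27b^3 + 27b^2 + 42b + 21 = 3(9b^3 + 9b^2 + 14b + 7).

3(9b^3 + 9b^2 + 14b + 7)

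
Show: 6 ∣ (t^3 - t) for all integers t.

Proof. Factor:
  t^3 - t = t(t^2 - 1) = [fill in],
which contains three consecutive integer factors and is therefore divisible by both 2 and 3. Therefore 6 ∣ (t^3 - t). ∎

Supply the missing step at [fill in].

(t - 1)t(t + 1)

t(t^2 - 1) = t(t - 1)(t + 1) = (t - 1)t(t + 1).
These three factors are consecutive integers, so their product is divisible by 6.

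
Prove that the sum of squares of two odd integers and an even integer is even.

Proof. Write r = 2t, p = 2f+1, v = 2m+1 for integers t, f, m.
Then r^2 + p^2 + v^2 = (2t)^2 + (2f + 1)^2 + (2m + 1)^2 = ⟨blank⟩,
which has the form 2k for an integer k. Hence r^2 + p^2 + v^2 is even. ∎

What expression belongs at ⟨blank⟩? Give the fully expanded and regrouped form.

2(2f^2 + 2f + 2m^2 + 2m + 2t^2 + 1)

(2t)^2 + (2f + 1)^2 + (2m + 1)^2 = 4f^2 + 4f + 4m^2 + 4m + 4t^2 + 2
= 2(2f^2 + 2f + 2m^2 + 2m + 2t^2 + 1).
Since 2f^2 + 2f + 2m^2 + 2m + 2t^2 + 1 is an integer, the sum of squares is of the form 2k for an integer k.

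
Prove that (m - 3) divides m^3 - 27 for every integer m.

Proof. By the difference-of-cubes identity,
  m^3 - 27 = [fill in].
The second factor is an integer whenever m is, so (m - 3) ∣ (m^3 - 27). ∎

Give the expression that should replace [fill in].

a^3 - b^3 = (a - b)(a^2 + ab + b^2). With a = m, b = 3:
m^3 - 27 = (m - 3)(m^2 + 3m + 9).

(m - 3)(m^2 + 3m + 9)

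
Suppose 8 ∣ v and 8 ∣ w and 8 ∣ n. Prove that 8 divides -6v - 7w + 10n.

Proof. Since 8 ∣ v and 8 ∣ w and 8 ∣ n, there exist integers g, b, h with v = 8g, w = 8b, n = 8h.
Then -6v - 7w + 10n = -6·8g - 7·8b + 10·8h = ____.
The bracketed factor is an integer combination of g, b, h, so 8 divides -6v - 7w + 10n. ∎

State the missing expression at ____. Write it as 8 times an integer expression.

Pull the common 8 out of every term: -6·8g - 7·8b + 10·8h = 8(-7b - 6g + 10h).
-7b - 6g + 10h is an integer, which exhibits the divisibility.

8(-7b - 6g + 10h)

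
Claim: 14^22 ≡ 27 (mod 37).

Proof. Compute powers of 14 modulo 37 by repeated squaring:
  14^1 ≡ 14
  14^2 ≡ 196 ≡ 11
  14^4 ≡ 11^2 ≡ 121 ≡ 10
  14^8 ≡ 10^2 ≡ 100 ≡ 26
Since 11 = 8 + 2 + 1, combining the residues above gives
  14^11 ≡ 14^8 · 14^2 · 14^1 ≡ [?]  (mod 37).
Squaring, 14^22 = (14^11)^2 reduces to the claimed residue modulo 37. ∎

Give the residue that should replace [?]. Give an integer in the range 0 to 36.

14^8 · 14^2 · 14^1 ≡ 26 · 11 · 14 = 4004.
4004 mod 37 = 8, so 14^11 ≡ 8 (mod 37).

8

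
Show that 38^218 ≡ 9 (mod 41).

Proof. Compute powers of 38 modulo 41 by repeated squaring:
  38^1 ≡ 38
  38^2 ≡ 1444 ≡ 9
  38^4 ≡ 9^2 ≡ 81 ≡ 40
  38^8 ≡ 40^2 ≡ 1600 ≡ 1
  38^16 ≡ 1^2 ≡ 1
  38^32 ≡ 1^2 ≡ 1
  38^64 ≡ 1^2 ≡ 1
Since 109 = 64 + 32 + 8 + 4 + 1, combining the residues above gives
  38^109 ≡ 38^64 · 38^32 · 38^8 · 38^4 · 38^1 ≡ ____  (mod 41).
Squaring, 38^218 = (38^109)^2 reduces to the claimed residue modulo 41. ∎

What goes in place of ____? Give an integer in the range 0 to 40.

38^64 · 38^32 · 38^8 · 38^4 · 38^1 ≡ 1 · 1 · 1 · 40 · 38 = 1520.
1520 mod 41 = 3, so 38^109 ≡ 3 (mod 41).

3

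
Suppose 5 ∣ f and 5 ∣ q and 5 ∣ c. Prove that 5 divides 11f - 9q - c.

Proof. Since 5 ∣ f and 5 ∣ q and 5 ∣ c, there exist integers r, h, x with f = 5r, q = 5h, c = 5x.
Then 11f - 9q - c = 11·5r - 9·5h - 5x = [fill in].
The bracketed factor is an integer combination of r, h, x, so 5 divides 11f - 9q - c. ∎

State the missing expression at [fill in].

5(-9h + 11r - x)

Each term has a factor of 5: 11·5r - 9·5h - 5x = 5·(-9h + 11r - x).
Since -9h + 11r - x is an integer, 5 ∣ (11f - 9q - c).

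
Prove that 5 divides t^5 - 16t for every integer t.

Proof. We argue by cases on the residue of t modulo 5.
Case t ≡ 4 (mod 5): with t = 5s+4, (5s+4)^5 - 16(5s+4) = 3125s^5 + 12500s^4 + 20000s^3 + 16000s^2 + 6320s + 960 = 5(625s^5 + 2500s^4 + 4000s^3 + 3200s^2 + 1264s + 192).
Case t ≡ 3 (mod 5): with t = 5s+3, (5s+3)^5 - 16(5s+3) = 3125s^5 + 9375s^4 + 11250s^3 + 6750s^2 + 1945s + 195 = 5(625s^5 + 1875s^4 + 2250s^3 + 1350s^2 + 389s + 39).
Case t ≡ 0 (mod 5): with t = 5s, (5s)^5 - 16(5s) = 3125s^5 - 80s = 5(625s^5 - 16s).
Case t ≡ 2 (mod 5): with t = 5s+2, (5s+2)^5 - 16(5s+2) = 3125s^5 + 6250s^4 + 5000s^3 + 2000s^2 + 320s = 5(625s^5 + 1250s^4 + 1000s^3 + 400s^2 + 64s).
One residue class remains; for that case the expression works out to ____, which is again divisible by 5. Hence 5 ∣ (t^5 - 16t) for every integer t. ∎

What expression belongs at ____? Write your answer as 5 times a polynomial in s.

5(625s^5 + 625s^4 + 250s^3 + 50s^2 - 11s - 3)

Only t ≡ 1 (mod 5) is unaccounted for. Put t = 5s+1:
(5s+1)^5 - 16(5s+1) expands to 3125s^5 + 3125s^4 + 1250s^3 + 250s^2 - 55s - 15,
and factoring out 5 leaves 5(625s^5 + 625s^4 + 250s^3 + 50s^2 - 11s - 3).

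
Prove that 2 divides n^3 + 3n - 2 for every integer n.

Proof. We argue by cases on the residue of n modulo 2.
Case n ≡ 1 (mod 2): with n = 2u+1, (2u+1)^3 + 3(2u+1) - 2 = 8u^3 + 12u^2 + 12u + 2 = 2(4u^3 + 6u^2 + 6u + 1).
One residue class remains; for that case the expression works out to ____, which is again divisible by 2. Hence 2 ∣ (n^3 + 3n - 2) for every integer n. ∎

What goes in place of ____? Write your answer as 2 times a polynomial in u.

2(4u^3 + 3u - 1)

The residues treated are {1}, so the missing case is n ≡ 0 (mod 2); write n = 2u.
Then (2u)^3 + 3(2u) - 2 = 8u^3 + 6u - 2 = 2(4u^3 + 3u - 1).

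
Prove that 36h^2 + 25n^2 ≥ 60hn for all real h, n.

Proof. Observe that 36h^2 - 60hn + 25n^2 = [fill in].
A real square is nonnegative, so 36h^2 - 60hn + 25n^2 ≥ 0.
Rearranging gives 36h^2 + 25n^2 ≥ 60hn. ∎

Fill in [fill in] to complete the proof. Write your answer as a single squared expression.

(6h - 5n)^2

36h^2 - 60hn + 25n^2 is a perfect-square trinomial: the outer terms are (6h)^2 and (5n)^2, and the cross term is -2·6h·5n.
So 36h^2 - 60hn + 25n^2 = (6h - 5n)^2 ≥ 0.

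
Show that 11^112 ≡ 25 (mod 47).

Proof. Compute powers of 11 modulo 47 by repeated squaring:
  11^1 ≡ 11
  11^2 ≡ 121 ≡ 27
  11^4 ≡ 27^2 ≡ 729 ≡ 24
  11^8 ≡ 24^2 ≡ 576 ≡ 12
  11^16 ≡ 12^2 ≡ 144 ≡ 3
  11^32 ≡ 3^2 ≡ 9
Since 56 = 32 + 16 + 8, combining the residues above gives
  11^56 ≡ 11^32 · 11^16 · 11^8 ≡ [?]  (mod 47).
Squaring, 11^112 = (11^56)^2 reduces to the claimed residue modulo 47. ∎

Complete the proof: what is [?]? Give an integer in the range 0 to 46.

11^32 · 11^16 · 11^8 ≡ 9 · 3 · 12 = 324.
324 mod 47 = 42, so 11^56 ≡ 42 (mod 47).

42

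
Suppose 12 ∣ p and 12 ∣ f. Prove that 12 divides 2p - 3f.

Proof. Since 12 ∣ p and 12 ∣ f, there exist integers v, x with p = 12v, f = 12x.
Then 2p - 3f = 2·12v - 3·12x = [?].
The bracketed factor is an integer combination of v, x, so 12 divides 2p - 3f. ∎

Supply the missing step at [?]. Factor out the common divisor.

12(2v - 3x)

Each term has a factor of 12: 2·12v - 3·12x = 12·(2v - 3x).
Since 2v - 3x is an integer, 12 ∣ (2p - 3f).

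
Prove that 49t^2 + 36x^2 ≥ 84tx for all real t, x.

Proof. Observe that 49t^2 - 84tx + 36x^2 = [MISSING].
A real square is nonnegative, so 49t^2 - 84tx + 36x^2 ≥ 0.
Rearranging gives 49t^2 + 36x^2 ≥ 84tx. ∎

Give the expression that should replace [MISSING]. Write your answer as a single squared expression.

(7t - 6x)^2

The leading and trailing coefficients are 7^2 and 6^2, and 84 = 2·7·6, so the trinomial is (7t - 6x)^2.
Hence 49t^2 - 84tx + 36x^2 ≥ 0.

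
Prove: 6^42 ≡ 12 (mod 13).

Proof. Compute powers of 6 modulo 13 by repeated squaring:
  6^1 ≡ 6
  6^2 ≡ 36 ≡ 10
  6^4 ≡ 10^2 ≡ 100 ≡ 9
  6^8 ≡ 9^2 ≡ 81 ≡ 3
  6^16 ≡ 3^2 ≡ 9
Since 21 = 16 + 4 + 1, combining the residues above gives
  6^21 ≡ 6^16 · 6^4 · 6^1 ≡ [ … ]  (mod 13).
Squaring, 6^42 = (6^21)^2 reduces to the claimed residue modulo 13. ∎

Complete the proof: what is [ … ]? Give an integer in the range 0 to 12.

5

Multiply the listed residues: 9 · 9 · 6 = 81 → 486.
Reducing modulo 13: 486 = 37·13 + 5, so 6^21 ≡ 5.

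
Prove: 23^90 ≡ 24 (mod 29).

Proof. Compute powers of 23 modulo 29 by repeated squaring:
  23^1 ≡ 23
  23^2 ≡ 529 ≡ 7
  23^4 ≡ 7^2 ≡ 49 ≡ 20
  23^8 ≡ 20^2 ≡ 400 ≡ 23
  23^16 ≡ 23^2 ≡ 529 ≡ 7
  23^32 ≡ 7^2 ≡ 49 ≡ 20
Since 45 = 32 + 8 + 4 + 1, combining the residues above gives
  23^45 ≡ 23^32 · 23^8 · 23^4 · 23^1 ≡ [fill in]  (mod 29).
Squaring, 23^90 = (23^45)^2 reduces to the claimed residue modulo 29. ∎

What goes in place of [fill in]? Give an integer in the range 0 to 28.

23^32 · 23^8 · 23^4 · 23^1 ≡ 20 · 23 · 20 · 23 = 211600.
211600 mod 29 = 16, so 23^45 ≡ 16 (mod 29).

16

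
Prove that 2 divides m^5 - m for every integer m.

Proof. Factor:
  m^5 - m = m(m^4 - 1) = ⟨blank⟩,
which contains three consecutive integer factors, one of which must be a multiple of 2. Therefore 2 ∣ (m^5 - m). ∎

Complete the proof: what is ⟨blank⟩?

(m - 1)m(m + 1)(m^2 + 1)

m^4 - 1 = (m^2 - 1)(m^2 + 1), and m^2 - 1 = (m-1)(m+1).
So m(m^4 - 1) = (m - 1)m(m + 1)(m^2 + 1).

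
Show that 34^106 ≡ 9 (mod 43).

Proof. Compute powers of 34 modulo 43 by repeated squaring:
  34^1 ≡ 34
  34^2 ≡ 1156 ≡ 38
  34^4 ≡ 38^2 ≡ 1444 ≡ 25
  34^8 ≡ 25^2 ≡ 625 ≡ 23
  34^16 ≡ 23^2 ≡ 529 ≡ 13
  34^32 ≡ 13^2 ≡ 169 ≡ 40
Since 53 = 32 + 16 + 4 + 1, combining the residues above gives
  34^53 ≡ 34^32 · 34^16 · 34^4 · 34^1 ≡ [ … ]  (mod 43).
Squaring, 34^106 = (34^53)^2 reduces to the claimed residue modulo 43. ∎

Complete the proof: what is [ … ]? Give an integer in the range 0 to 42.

3

34^32 · 34^16 · 34^4 · 34^1 ≡ 40 · 13 · 25 · 34 = 442000.
442000 mod 43 = 3, so 34^53 ≡ 3 (mod 43).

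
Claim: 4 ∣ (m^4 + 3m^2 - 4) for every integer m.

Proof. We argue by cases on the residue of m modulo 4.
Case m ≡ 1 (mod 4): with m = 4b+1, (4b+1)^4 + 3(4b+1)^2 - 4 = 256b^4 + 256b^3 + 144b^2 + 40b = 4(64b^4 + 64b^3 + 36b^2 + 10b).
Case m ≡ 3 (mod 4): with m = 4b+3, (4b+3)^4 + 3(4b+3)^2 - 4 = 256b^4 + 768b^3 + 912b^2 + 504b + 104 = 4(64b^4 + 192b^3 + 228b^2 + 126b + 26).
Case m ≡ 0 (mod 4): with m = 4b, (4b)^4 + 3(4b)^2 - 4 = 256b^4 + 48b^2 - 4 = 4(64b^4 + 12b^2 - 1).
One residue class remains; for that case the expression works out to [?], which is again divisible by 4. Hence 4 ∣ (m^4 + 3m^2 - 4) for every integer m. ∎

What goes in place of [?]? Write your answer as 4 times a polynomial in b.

4(64b^4 + 128b^3 + 108b^2 + 44b + 6)

Only m ≡ 2 (mod 4) is unaccounted for. Put m = 4b+2:
(4b+2)^4 + 3(4b+2)^2 - 4 expands to 256b^4 + 512b^3 + 432b^2 + 176b + 24,
and factoring out 4 leaves 4(64b^4 + 128b^3 + 108b^2 + 44b + 6).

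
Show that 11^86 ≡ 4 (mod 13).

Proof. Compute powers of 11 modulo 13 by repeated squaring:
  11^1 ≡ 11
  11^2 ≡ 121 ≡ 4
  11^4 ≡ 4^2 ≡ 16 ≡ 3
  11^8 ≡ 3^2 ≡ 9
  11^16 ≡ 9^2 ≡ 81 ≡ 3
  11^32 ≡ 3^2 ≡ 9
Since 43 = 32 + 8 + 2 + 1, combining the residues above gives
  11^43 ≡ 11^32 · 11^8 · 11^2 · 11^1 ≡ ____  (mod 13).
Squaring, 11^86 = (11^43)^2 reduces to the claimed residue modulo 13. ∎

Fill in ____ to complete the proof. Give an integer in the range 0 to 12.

11^32 · 11^8 · 11^2 · 11^1 ≡ 9 · 9 · 4 · 11 = 3564.
3564 mod 13 = 2, so 11^43 ≡ 2 (mod 13).

2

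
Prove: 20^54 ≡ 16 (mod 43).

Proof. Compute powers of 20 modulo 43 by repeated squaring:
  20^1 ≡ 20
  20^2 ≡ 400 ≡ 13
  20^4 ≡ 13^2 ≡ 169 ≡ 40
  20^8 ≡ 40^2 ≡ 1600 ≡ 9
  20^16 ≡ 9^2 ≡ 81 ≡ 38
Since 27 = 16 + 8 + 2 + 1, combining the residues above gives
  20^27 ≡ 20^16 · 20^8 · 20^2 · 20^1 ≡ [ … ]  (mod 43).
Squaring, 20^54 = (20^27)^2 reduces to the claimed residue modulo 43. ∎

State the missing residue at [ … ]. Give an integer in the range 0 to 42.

Multiply the listed residues: 38 · 9 · 13 · 20 = 342 → 4446 → 88920.
Reducing modulo 43: 88920 = 2067·43 + 39, so 20^27 ≡ 39.

39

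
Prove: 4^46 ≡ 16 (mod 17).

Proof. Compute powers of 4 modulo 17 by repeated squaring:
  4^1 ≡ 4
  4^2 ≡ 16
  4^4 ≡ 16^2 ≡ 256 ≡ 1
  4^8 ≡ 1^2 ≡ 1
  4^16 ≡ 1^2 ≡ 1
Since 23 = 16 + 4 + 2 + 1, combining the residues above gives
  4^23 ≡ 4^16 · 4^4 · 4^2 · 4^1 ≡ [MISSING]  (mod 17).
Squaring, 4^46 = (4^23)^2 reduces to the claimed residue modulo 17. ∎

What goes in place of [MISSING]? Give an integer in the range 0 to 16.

4^16 · 4^4 · 4^2 · 4^1 ≡ 1 · 1 · 16 · 4 = 64.
64 mod 17 = 13, so 4^23 ≡ 13 (mod 17).

13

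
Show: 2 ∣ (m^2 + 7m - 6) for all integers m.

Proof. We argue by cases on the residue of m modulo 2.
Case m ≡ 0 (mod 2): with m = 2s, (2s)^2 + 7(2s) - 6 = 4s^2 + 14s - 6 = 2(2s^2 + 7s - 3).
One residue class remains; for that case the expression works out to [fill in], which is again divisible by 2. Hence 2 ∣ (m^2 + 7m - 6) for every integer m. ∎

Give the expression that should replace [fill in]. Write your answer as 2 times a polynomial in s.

The residues treated are {0}, so the missing case is m ≡ 1 (mod 2); write m = 2s+1.
Then (2s+1)^2 + 7(2s+1) - 6 = 4s^2 + 18s + 2 = 2(2s^2 + 9s + 1).

2(2s^2 + 9s + 1)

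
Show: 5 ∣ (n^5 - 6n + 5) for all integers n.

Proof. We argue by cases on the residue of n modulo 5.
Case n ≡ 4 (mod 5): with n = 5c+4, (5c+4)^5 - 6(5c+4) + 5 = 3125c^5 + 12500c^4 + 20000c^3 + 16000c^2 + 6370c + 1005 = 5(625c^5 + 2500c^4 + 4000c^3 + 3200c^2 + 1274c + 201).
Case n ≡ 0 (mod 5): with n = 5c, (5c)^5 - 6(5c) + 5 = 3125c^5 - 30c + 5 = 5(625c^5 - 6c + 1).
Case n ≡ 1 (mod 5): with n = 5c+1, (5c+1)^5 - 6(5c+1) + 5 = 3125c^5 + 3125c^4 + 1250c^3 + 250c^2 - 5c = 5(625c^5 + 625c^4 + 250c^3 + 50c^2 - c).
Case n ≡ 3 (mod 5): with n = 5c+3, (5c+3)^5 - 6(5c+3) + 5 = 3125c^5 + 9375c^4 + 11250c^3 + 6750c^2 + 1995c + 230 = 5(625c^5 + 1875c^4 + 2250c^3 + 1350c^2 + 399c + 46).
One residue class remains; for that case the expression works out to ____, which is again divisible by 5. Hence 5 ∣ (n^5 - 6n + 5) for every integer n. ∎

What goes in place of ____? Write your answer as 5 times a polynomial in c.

The residues treated are {4, 0, 1, 3}, so the missing case is n ≡ 2 (mod 5); write n = 5c+2.
Then (5c+2)^5 - 6(5c+2) + 5 = 3125c^5 + 6250c^4 + 5000c^3 + 2000c^2 + 370c + 25 = 5(625c^5 + 1250c^4 + 1000c^3 + 400c^2 + 74c + 5).

5(625c^5 + 1250c^4 + 1000c^3 + 400c^2 + 74c + 5)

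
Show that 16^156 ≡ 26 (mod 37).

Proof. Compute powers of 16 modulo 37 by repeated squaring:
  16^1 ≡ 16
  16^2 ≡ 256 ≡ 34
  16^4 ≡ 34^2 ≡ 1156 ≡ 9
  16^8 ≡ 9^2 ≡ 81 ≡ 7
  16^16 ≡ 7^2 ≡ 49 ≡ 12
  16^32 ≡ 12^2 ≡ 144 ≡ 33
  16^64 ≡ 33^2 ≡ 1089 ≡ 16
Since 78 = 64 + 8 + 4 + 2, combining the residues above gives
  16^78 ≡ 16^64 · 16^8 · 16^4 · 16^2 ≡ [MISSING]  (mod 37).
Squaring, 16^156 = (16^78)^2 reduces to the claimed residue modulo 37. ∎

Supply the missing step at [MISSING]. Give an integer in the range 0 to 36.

10

Multiply the listed residues: 16 · 7 · 9 · 34 = 112 → 1008 → 34272.
Reducing modulo 37: 34272 = 926·37 + 10, so 16^78 ≡ 10.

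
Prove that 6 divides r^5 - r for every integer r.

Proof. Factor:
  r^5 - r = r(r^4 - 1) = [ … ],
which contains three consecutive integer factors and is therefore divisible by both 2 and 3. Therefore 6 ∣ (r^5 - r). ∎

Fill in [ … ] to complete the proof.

r^4 - 1 = (r^2 - 1)(r^2 + 1), and r^2 - 1 = (r-1)(r+1).
So r(r^4 - 1) = (r - 1)r(r + 1)(r^2 + 1).

(r - 1)r(r + 1)(r^2 + 1)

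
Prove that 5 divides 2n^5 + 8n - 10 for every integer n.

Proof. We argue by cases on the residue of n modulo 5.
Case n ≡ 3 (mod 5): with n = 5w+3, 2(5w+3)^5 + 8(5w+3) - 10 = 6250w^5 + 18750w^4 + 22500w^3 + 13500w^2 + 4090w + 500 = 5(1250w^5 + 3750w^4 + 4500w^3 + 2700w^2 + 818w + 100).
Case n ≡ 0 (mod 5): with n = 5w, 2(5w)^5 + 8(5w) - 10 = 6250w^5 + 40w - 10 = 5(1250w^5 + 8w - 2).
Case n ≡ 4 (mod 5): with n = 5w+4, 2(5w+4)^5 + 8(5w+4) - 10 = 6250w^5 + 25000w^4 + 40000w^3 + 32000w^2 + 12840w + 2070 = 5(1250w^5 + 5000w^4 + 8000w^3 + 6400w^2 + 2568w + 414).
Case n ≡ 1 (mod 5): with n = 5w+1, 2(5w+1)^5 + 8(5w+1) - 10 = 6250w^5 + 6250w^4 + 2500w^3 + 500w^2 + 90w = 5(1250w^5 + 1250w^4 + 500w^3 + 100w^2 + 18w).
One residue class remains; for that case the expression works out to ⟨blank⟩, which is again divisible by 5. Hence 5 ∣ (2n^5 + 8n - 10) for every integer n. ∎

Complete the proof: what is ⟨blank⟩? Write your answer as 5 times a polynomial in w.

Only n ≡ 2 (mod 5) is unaccounted for. Put n = 5w+2:
2(5w+2)^5 + 8(5w+2) - 10 expands to 6250w^5 + 12500w^4 + 10000w^3 + 4000w^2 + 840w + 70,
and factoring out 5 leaves 5(1250w^5 + 2500w^4 + 2000w^3 + 800w^2 + 168w + 14).

5(1250w^5 + 2500w^4 + 2000w^3 + 800w^2 + 168w + 14)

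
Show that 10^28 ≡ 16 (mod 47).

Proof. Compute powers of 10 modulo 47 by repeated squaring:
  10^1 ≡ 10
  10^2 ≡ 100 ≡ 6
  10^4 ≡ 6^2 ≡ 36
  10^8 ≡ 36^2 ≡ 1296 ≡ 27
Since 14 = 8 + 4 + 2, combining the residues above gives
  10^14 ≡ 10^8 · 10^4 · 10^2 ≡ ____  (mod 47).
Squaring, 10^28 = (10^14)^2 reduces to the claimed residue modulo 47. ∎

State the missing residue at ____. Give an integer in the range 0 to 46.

4

Multiply the listed residues: 27 · 36 · 6 = 972 → 5832.
Reducing modulo 47: 5832 = 124·47 + 4, so 10^14 ≡ 4.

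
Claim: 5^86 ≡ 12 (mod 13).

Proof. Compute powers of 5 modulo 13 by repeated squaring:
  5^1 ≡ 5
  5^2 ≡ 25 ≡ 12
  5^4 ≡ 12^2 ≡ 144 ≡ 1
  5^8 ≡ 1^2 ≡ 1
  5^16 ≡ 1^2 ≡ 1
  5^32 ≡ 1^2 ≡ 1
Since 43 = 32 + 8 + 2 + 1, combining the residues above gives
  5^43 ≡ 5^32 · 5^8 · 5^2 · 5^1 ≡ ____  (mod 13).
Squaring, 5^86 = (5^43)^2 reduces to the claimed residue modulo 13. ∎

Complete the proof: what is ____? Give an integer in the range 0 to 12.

8

Multiply the listed residues: 1 · 1 · 12 · 5 = 1 → 12 → 60.
Reducing modulo 13: 60 = 4·13 + 8, so 5^43 ≡ 8.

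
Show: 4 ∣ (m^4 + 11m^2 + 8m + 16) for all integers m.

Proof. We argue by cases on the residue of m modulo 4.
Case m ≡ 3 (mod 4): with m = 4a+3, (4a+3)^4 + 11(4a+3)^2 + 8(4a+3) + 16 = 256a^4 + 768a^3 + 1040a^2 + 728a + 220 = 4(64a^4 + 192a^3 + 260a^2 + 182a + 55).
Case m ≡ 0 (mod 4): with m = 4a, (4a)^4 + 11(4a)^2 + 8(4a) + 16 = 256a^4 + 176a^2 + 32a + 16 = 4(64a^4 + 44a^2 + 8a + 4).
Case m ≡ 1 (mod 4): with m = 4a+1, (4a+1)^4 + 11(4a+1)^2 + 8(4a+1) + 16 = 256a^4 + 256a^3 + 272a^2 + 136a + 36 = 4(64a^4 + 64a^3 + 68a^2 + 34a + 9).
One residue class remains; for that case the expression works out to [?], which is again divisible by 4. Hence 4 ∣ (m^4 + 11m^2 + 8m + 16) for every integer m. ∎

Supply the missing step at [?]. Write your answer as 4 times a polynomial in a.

The residues treated are {3, 0, 1}, so the missing case is m ≡ 2 (mod 4); write m = 4a+2.
Then (4a+2)^4 + 11(4a+2)^2 + 8(4a+2) + 16 = 256a^4 + 512a^3 + 560a^2 + 336a + 92 = 4(64a^4 + 128a^3 + 140a^2 + 84a + 23).

4(64a^4 + 128a^3 + 140a^2 + 84a + 23)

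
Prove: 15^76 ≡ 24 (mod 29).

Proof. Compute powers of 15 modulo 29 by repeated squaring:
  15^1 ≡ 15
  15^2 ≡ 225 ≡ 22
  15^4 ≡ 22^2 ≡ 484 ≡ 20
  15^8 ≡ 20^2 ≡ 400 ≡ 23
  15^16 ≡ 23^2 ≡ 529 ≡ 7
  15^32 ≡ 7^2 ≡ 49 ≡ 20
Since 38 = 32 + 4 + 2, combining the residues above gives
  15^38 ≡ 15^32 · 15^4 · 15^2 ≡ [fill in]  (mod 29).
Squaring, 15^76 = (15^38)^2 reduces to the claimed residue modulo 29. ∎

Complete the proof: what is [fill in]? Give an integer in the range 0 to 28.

13

Multiply the listed residues: 20 · 20 · 22 = 400 → 8800.
Reducing modulo 29: 8800 = 303·29 + 13, so 15^38 ≡ 13.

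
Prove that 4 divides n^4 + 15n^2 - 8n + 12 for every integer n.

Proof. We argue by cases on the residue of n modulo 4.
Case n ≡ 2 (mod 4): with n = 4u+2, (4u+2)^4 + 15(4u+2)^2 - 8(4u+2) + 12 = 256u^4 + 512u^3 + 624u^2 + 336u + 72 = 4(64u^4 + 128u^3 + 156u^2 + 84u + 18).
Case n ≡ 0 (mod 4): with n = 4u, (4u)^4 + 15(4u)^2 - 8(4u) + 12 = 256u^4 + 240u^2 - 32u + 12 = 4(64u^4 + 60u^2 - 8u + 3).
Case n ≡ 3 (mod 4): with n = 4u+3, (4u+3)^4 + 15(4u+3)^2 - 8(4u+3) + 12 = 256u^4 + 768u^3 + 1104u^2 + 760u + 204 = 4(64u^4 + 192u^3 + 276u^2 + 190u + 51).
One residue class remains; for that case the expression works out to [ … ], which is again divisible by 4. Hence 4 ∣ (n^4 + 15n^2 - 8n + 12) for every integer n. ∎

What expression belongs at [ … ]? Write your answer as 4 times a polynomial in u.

4(64u^4 + 64u^3 + 84u^2 + 26u + 5)

Only n ≡ 1 (mod 4) is unaccounted for. Put n = 4u+1:
(4u+1)^4 + 15(4u+1)^2 - 8(4u+1) + 12 expands to 256u^4 + 256u^3 + 336u^2 + 104u + 20,
and factoring out 4 leaves 4(64u^4 + 64u^3 + 84u^2 + 26u + 5).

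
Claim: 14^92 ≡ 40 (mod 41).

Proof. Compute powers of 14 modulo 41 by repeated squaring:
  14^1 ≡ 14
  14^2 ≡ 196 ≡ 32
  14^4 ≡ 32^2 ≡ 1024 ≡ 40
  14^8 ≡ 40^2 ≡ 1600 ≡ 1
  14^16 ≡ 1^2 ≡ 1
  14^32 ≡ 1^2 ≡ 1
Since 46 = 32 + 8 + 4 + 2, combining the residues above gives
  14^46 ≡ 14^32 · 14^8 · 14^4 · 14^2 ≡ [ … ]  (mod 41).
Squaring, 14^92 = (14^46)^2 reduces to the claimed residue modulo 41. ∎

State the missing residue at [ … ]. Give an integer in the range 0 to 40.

9

14^32 · 14^8 · 14^4 · 14^2 ≡ 1 · 1 · 40 · 32 = 1280.
1280 mod 41 = 9, so 14^46 ≡ 9 (mod 41).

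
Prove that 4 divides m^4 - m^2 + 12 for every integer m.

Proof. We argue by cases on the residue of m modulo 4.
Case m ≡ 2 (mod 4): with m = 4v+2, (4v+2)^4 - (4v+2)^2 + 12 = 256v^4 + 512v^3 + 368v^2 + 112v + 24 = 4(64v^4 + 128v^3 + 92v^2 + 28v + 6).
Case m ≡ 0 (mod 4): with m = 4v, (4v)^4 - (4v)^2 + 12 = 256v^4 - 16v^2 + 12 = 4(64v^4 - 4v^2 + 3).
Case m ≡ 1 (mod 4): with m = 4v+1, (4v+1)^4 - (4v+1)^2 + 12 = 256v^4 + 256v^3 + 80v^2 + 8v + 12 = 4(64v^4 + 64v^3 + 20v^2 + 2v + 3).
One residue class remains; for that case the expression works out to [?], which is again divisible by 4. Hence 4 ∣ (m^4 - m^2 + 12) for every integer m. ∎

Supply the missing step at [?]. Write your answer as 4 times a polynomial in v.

Only m ≡ 3 (mod 4) is unaccounted for. Put m = 4v+3:
(4v+3)^4 - (4v+3)^2 + 12 expands to 256v^4 + 768v^3 + 848v^2 + 408v + 84,
and factoring out 4 leaves 4(64v^4 + 192v^3 + 212v^2 + 102v + 21).

4(64v^4 + 192v^3 + 212v^2 + 102v + 21)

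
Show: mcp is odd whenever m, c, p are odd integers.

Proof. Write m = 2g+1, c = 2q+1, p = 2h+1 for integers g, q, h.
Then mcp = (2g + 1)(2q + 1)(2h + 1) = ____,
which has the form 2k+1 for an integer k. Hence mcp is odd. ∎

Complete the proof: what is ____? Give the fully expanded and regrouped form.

Expanding: (2g + 1)(2q + 1)(2h + 1) = 8ghq + 4gh + 4gq + 2g + 4hq + 2h + 2q + 1.
Every term except the constant is even, so this is 2(4ghq + 2gh + 2gq + g + 2hq + h + q) + 1,
and 4ghq + 2gh + 2gq + g + 2hq + h + q ∈ ℤ gives the required form.

2(4ghq + 2gh + 2gq + g + 2hq + h + q) + 1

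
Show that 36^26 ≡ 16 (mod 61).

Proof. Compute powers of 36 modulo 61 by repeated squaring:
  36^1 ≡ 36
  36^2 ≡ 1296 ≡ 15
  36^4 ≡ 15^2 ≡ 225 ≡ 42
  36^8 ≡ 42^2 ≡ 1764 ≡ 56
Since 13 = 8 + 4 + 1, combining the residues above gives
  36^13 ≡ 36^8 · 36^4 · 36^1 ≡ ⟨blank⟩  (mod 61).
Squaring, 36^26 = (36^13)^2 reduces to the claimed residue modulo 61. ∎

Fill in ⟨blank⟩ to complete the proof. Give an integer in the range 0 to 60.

4

36^8 · 36^4 · 36^1 ≡ 56 · 42 · 36 = 84672.
84672 mod 61 = 4, so 36^13 ≡ 4 (mod 61).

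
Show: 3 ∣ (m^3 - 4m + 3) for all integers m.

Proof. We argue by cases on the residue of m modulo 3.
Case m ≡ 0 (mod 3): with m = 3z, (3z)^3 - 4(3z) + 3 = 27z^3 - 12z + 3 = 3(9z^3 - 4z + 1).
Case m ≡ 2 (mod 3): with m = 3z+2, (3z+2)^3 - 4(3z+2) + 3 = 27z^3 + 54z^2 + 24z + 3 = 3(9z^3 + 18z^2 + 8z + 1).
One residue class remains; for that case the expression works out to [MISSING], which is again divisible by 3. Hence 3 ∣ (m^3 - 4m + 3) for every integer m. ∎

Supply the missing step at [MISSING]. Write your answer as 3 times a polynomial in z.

3(9z^3 + 9z^2 - z)

The residues treated are {0, 2}, so the missing case is m ≡ 1 (mod 3); write m = 3z+1.
Then (3z+1)^3 - 4(3z+1) + 3 = 27z^3 + 27z^2 - 3z = 3(9z^3 + 9z^2 - z).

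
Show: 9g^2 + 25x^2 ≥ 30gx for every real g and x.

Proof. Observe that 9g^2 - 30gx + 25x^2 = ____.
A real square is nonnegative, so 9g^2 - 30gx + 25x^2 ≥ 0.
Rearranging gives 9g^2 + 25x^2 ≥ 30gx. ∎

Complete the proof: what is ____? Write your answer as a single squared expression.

(3g - 5x)^2

The leading and trailing coefficients are 3^2 and 5^2, and 30 = 2·3·5, so the trinomial is (3g - 5x)^2.
Hence 9g^2 - 30gx + 25x^2 ≥ 0.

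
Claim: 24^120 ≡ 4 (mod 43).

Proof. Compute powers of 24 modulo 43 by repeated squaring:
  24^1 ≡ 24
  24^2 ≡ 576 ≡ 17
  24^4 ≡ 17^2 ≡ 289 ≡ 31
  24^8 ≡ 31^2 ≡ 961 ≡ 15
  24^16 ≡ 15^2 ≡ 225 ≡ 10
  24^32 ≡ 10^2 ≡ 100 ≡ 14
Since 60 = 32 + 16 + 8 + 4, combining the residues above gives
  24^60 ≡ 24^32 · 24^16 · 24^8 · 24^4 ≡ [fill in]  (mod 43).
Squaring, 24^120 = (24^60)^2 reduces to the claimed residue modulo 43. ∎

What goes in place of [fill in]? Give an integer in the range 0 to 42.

41

24^32 · 24^16 · 24^8 · 24^4 ≡ 14 · 10 · 15 · 31 = 65100.
65100 mod 43 = 41, so 24^60 ≡ 41 (mod 43).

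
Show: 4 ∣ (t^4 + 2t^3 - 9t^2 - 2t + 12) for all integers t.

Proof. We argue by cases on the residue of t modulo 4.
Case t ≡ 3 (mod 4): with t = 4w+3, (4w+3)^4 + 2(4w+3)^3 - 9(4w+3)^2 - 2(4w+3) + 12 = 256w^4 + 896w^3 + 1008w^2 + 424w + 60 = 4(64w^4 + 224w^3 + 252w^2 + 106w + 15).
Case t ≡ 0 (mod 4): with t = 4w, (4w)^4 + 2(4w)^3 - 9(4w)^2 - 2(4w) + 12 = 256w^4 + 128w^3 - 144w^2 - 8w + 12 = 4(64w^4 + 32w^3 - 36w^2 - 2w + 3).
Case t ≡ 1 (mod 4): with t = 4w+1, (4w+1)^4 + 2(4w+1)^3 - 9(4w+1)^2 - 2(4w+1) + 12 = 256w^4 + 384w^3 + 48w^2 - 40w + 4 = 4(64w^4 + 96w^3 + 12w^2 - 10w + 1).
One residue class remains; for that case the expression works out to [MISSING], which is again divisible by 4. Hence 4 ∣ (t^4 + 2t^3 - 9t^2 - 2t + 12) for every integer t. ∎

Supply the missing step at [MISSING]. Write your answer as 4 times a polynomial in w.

The residues treated are {3, 0, 1}, so the missing case is t ≡ 2 (mod 4); write t = 4w+2.
Then (4w+2)^4 + 2(4w+2)^3 - 9(4w+2)^2 - 2(4w+2) + 12 = 256w^4 + 640w^3 + 432w^2 + 72w + 4 = 4(64w^4 + 160w^3 + 108w^2 + 18w + 1).

4(64w^4 + 160w^3 + 108w^2 + 18w + 1)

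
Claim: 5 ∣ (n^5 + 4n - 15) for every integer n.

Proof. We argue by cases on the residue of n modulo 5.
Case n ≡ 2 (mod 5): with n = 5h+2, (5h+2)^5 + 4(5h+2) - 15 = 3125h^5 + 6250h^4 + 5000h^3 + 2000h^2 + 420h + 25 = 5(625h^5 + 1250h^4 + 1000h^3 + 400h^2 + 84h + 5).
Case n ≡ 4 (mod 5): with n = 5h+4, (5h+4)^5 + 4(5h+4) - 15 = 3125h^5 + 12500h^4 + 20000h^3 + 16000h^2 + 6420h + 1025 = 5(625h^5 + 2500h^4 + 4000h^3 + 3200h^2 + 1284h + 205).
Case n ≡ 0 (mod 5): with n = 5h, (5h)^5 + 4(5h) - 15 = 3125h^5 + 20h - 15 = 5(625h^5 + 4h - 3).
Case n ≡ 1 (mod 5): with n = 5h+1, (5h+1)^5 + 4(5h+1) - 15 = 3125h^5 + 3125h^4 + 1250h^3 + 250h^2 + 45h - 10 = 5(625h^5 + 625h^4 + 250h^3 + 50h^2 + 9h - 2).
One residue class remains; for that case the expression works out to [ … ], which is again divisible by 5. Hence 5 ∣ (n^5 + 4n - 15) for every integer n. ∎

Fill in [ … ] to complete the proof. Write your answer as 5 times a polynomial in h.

5(625h^5 + 1875h^4 + 2250h^3 + 1350h^2 + 409h + 48)

Only n ≡ 3 (mod 5) is unaccounted for. Put n = 5h+3:
(5h+3)^5 + 4(5h+3) - 15 expands to 3125h^5 + 9375h^4 + 11250h^3 + 6750h^2 + 2045h + 240,
and factoring out 5 leaves 5(625h^5 + 1875h^4 + 2250h^3 + 1350h^2 + 409h + 48).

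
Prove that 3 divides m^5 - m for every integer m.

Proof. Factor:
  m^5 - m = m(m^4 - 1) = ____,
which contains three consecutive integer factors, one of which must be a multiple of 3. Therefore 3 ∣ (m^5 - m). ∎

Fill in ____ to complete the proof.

m^4 - 1 = (m^2 - 1)(m^2 + 1), and m^2 - 1 = (m-1)(m+1).
So m(m^4 - 1) = (m - 1)m(m + 1)(m^2 + 1).

(m - 1)m(m + 1)(m^2 + 1)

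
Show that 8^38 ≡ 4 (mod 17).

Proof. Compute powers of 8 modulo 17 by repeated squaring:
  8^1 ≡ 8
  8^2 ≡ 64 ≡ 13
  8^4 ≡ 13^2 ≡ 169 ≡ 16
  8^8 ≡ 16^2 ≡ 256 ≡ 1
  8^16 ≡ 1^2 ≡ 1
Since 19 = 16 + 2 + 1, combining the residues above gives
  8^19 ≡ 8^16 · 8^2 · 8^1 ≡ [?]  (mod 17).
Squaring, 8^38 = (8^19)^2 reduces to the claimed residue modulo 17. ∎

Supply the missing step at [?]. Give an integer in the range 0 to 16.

2

Multiply the listed residues: 1 · 13 · 8 = 13 → 104.
Reducing modulo 17: 104 = 6·17 + 2, so 8^19 ≡ 2.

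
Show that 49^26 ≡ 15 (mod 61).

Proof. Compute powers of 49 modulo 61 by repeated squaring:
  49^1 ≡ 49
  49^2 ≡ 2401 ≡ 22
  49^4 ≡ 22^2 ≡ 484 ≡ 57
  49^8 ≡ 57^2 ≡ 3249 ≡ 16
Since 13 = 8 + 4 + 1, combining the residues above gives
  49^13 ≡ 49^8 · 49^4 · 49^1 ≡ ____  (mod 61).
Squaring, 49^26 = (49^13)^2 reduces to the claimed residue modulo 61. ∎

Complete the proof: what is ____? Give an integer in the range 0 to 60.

Multiply the listed residues: 16 · 57 · 49 = 912 → 44688.
Reducing modulo 61: 44688 = 732·61 + 36, so 49^13 ≡ 36.

36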